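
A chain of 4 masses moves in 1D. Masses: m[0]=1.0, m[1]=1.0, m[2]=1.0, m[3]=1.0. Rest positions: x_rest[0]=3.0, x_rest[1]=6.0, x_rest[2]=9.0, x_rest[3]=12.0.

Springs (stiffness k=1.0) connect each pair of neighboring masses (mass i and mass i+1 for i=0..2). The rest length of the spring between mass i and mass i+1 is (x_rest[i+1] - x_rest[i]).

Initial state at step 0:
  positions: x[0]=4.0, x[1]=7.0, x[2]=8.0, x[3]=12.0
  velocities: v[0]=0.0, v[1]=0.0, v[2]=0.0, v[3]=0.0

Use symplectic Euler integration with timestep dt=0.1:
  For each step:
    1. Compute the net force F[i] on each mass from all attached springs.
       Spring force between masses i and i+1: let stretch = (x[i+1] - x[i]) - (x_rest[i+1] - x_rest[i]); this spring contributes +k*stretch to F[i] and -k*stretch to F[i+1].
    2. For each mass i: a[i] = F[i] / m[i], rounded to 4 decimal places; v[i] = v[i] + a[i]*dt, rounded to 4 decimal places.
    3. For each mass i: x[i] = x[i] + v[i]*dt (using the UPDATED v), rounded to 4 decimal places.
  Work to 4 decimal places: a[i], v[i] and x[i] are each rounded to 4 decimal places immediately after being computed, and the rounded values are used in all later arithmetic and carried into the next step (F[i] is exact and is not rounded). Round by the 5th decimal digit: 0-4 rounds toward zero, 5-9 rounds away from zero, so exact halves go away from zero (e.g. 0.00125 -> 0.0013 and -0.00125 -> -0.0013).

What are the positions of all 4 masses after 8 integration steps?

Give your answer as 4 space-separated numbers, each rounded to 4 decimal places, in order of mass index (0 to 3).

Step 0: x=[4.0000 7.0000 8.0000 12.0000] v=[0.0000 0.0000 0.0000 0.0000]
Step 1: x=[4.0000 6.9800 8.0300 11.9900] v=[0.0000 -0.2000 0.3000 -0.1000]
Step 2: x=[3.9998 6.9407 8.0891 11.9704] v=[-0.0020 -0.3930 0.5910 -0.1960]
Step 3: x=[3.9990 6.8835 8.1755 11.9420] v=[-0.0079 -0.5723 0.8643 -0.2841]
Step 4: x=[3.9971 6.8103 8.2867 11.9059] v=[-0.0195 -0.7316 1.1118 -0.3608]
Step 5: x=[3.9933 6.7238 8.4193 11.8636] v=[-0.0382 -0.8653 1.3261 -0.4227]
Step 6: x=[3.9868 6.6269 8.5694 11.8169] v=[-0.0652 -0.9688 1.5010 -0.4671]
Step 7: x=[3.9767 6.5230 8.7326 11.7677] v=[-0.1012 -1.0386 1.6315 -0.4919]
Step 8: x=[3.9620 6.4158 8.9040 11.7182] v=[-0.1466 -1.0723 1.7141 -0.4954]

Answer: 3.9620 6.4158 8.9040 11.7182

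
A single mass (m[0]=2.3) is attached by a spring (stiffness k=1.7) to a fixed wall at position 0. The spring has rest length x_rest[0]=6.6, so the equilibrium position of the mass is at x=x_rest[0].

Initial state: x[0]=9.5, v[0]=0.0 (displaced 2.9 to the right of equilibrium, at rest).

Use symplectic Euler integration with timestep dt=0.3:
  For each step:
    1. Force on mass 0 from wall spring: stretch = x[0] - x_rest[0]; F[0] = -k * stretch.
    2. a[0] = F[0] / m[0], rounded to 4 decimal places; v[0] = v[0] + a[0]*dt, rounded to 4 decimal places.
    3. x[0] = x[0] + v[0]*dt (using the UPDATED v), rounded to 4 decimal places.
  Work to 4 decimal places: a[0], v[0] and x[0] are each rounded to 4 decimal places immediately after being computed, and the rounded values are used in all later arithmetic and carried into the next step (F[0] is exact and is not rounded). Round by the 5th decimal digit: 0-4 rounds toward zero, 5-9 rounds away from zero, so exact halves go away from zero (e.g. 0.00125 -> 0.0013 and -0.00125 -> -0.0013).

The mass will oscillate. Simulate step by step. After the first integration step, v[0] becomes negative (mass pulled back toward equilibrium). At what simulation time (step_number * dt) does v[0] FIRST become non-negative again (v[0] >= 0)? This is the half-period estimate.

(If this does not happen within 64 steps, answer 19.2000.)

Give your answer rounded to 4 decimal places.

Answer: 3.9000

Derivation:
Step 0: x=[9.5000] v=[0.0000]
Step 1: x=[9.3071] v=[-0.6431]
Step 2: x=[8.9341] v=[-1.2434]
Step 3: x=[8.4058] v=[-1.7610]
Step 4: x=[7.7574] v=[-2.1614]
Step 5: x=[7.0320] v=[-2.4181]
Step 6: x=[6.2778] v=[-2.5139]
Step 7: x=[5.5451] v=[-2.4425]
Step 8: x=[4.8825] v=[-2.2086]
Step 9: x=[4.3342] v=[-1.8278]
Step 10: x=[3.9366] v=[-1.3254]
Step 11: x=[3.7162] v=[-0.7348]
Step 12: x=[3.6876] v=[-0.0954]
Step 13: x=[3.8527] v=[0.5504]
First v>=0 after going negative at step 13, time=3.9000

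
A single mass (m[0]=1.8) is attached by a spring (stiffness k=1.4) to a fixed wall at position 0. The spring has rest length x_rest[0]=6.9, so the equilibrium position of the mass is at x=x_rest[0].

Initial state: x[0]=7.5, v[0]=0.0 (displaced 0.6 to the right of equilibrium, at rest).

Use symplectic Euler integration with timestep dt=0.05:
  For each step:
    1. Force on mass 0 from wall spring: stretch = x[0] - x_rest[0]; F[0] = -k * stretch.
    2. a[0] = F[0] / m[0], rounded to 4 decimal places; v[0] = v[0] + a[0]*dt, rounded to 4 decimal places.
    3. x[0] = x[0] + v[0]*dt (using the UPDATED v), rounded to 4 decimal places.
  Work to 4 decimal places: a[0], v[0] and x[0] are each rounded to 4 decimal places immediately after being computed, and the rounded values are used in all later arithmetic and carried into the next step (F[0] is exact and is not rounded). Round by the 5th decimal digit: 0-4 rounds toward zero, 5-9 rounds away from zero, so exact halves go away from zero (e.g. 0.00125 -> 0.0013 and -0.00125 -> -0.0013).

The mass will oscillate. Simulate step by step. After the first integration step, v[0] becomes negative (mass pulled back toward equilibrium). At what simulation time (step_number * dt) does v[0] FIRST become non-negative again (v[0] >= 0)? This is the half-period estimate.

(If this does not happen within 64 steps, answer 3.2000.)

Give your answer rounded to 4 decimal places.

Step 0: x=[7.5000] v=[0.0000]
Step 1: x=[7.4988] v=[-0.0233]
Step 2: x=[7.4965] v=[-0.0466]
Step 3: x=[7.4930] v=[-0.0698]
Step 4: x=[7.4884] v=[-0.0929]
Step 5: x=[7.4826] v=[-0.1158]
Step 6: x=[7.4757] v=[-0.1385]
Step 7: x=[7.4677] v=[-0.1609]
Step 8: x=[7.4586] v=[-0.1830]
Step 9: x=[7.4484] v=[-0.2047]
Step 10: x=[7.4371] v=[-0.2260]
Step 11: x=[7.4248] v=[-0.2469]
Step 12: x=[7.4114] v=[-0.2673]
Step 13: x=[7.3970] v=[-0.2872]
Step 14: x=[7.3817] v=[-0.3065]
Step 15: x=[7.3654] v=[-0.3252]
Step 16: x=[7.3482] v=[-0.3433]
Step 17: x=[7.3302] v=[-0.3607]
Step 18: x=[7.3113] v=[-0.3774]
Step 19: x=[7.2916] v=[-0.3934]
Step 20: x=[7.2712] v=[-0.4086]
Step 21: x=[7.2501] v=[-0.4230]
Step 22: x=[7.2283] v=[-0.4366]
Step 23: x=[7.2058] v=[-0.4494]
Step 24: x=[7.1827] v=[-0.4613]
Step 25: x=[7.1591] v=[-0.4723]
Step 26: x=[7.1350] v=[-0.4824]
Step 27: x=[7.1104] v=[-0.4915]
Step 28: x=[7.0854] v=[-0.4997]
Step 29: x=[7.0601] v=[-0.5069]
Step 30: x=[7.0344] v=[-0.5131]
Step 31: x=[7.0085] v=[-0.5183]
Step 32: x=[6.9824] v=[-0.5225]
Step 33: x=[6.9561] v=[-0.5257]
Step 34: x=[6.9297] v=[-0.5279]
Step 35: x=[6.9032] v=[-0.5291]
Step 36: x=[6.8767] v=[-0.5292]
Step 37: x=[6.8503] v=[-0.5283]
Step 38: x=[6.8240] v=[-0.5264]
Step 39: x=[6.7978] v=[-0.5234]
Step 40: x=[6.7718] v=[-0.5194]
Step 41: x=[6.7461] v=[-0.5144]
Step 42: x=[6.7207] v=[-0.5084]
Step 43: x=[6.6956] v=[-0.5014]
Step 44: x=[6.6709] v=[-0.4935]
Step 45: x=[6.6467] v=[-0.4846]
Step 46: x=[6.6230] v=[-0.4748]
Step 47: x=[6.5998] v=[-0.4640]
Step 48: x=[6.5772] v=[-0.4523]
Step 49: x=[6.5552] v=[-0.4397]
Step 50: x=[6.5339] v=[-0.4263]
Step 51: x=[6.5133] v=[-0.4121]
Step 52: x=[6.4934] v=[-0.3971]
Step 53: x=[6.4743] v=[-0.3813]
Step 54: x=[6.4561] v=[-0.3647]
Step 55: x=[6.4387] v=[-0.3474]
Step 56: x=[6.4222] v=[-0.3295]
Step 57: x=[6.4067] v=[-0.3109]
Step 58: x=[6.3921] v=[-0.2917]
Step 59: x=[6.3785] v=[-0.2720]
Step 60: x=[6.3659] v=[-0.2517]
Step 61: x=[6.3544] v=[-0.2309]
Step 62: x=[6.3439] v=[-0.2097]
Step 63: x=[6.3345] v=[-0.1881]
Step 64: x=[6.3262] v=[-0.1661]
v[0] did not become non-negative within 64 steps; using fallback time=3.2000

Answer: 3.2000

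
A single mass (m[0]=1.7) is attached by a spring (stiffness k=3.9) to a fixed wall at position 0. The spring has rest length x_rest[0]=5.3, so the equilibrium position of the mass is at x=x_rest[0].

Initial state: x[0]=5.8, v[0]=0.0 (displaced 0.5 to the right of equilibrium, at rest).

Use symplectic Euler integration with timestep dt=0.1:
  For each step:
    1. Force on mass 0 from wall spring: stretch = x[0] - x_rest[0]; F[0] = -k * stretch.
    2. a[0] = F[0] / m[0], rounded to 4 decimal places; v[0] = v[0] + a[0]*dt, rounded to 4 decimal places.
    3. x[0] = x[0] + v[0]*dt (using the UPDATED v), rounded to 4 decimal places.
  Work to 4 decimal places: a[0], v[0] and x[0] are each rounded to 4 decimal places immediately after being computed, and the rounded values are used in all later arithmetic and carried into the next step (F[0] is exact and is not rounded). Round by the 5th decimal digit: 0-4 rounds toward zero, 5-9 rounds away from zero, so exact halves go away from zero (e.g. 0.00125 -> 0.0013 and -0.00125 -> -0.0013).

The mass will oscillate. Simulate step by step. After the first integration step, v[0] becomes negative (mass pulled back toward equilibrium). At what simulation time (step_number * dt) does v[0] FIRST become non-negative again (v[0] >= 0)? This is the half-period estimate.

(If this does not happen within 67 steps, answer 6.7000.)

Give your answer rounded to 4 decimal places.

Step 0: x=[5.8000] v=[0.0000]
Step 1: x=[5.7885] v=[-0.1147]
Step 2: x=[5.7658] v=[-0.2268]
Step 3: x=[5.7324] v=[-0.3337]
Step 4: x=[5.6891] v=[-0.4329]
Step 5: x=[5.6369] v=[-0.5222]
Step 6: x=[5.5770] v=[-0.5995]
Step 7: x=[5.5107] v=[-0.6631]
Step 8: x=[5.4396] v=[-0.7114]
Step 9: x=[5.3653] v=[-0.7434]
Step 10: x=[5.2895] v=[-0.7584]
Step 11: x=[5.2139] v=[-0.7560]
Step 12: x=[5.1403] v=[-0.7363]
Step 13: x=[5.0703] v=[-0.6997]
Step 14: x=[5.0056] v=[-0.6470]
Step 15: x=[4.9477] v=[-0.5795]
Step 16: x=[4.8978] v=[-0.4987]
Step 17: x=[4.8572] v=[-0.4064]
Step 18: x=[4.8267] v=[-0.3048]
Step 19: x=[4.8071] v=[-0.1962]
Step 20: x=[4.7988] v=[-0.0831]
Step 21: x=[4.8020] v=[0.0319]
First v>=0 after going negative at step 21, time=2.1000

Answer: 2.1000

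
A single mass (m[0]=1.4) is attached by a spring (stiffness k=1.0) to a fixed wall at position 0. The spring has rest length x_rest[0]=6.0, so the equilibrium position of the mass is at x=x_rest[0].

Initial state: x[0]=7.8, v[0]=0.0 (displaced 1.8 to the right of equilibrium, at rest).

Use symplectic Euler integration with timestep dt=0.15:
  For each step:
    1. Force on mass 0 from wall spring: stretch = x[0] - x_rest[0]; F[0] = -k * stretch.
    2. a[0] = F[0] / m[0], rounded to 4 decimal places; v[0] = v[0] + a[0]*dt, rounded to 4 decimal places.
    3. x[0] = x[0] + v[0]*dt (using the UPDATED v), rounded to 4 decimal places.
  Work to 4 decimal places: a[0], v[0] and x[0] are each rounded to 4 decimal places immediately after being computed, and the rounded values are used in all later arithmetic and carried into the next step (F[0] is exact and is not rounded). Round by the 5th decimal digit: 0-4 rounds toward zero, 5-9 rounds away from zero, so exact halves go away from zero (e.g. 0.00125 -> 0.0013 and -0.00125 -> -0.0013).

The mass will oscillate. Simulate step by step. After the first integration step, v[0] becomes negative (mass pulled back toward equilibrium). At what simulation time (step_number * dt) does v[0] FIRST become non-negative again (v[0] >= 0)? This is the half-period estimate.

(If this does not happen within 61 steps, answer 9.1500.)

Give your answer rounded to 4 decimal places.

Answer: 3.7500

Derivation:
Step 0: x=[7.8000] v=[0.0000]
Step 1: x=[7.7711] v=[-0.1929]
Step 2: x=[7.7137] v=[-0.3827]
Step 3: x=[7.6288] v=[-0.5663]
Step 4: x=[7.5177] v=[-0.7408]
Step 5: x=[7.3822] v=[-0.9034]
Step 6: x=[7.2245] v=[-1.0515]
Step 7: x=[7.0471] v=[-1.1827]
Step 8: x=[6.8529] v=[-1.2949]
Step 9: x=[6.6450] v=[-1.3863]
Step 10: x=[6.4267] v=[-1.4554]
Step 11: x=[6.2015] v=[-1.5011]
Step 12: x=[5.9731] v=[-1.5227]
Step 13: x=[5.7451] v=[-1.5198]
Step 14: x=[5.5212] v=[-1.4925]
Step 15: x=[5.3050] v=[-1.4412]
Step 16: x=[5.1000] v=[-1.3667]
Step 17: x=[4.9095] v=[-1.2703]
Step 18: x=[4.7365] v=[-1.1535]
Step 19: x=[4.5838] v=[-1.0181]
Step 20: x=[4.4538] v=[-0.8664]
Step 21: x=[4.3487] v=[-0.7007]
Step 22: x=[4.2701] v=[-0.5238]
Step 23: x=[4.2193] v=[-0.3385]
Step 24: x=[4.1971] v=[-0.1477]
Step 25: x=[4.2039] v=[0.0455]
First v>=0 after going negative at step 25, time=3.7500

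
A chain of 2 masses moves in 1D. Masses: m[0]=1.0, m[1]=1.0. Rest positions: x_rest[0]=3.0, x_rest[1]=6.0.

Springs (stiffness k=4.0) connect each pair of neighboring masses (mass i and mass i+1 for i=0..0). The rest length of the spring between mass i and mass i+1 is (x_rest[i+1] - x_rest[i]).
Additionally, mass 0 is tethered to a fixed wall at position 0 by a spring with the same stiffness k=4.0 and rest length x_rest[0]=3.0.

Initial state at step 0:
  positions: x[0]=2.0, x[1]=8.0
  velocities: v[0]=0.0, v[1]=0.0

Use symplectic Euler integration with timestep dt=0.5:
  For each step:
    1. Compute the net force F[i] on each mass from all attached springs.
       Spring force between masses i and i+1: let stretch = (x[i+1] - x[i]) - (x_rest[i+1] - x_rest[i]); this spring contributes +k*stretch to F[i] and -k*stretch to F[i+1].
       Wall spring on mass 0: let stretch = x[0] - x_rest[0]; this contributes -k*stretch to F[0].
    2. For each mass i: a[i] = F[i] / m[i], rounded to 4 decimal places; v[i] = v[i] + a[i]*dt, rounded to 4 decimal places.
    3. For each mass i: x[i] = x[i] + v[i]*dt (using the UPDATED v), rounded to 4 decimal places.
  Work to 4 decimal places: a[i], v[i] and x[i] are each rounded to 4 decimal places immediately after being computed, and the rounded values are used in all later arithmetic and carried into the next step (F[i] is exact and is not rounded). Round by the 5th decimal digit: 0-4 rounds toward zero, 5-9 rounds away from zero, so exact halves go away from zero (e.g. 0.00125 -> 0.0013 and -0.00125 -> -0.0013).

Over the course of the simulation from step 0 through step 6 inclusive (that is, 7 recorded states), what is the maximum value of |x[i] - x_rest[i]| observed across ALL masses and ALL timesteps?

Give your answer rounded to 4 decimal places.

Answer: 3.0000

Derivation:
Step 0: x=[2.0000 8.0000] v=[0.0000 0.0000]
Step 1: x=[6.0000 5.0000] v=[8.0000 -6.0000]
Step 2: x=[3.0000 6.0000] v=[-6.0000 2.0000]
Step 3: x=[0.0000 7.0000] v=[-6.0000 2.0000]
Step 4: x=[4.0000 4.0000] v=[8.0000 -6.0000]
Step 5: x=[4.0000 4.0000] v=[0.0000 0.0000]
Step 6: x=[0.0000 7.0000] v=[-8.0000 6.0000]
Max displacement = 3.0000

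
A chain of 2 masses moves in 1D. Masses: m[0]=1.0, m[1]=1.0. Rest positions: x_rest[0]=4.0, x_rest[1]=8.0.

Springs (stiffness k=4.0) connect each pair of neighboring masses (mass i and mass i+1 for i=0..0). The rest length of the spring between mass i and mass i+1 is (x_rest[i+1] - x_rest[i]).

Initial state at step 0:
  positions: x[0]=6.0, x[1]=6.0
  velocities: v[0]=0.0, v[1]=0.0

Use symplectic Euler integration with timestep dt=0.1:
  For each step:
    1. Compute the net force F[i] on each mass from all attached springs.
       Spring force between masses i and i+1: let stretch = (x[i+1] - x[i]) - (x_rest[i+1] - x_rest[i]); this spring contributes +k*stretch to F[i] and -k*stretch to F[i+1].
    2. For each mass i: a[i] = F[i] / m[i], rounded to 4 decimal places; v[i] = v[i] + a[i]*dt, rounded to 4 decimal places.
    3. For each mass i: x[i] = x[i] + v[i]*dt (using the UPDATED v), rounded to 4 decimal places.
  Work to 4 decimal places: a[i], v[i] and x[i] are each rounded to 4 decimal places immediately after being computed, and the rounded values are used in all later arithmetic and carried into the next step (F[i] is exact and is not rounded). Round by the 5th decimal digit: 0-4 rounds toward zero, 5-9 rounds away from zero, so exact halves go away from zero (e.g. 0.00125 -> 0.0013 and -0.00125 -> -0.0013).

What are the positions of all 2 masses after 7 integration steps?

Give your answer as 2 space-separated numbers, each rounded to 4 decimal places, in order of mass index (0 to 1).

Answer: 2.9310 9.0692

Derivation:
Step 0: x=[6.0000 6.0000] v=[0.0000 0.0000]
Step 1: x=[5.8400 6.1600] v=[-1.6000 1.6000]
Step 2: x=[5.5328 6.4672] v=[-3.0720 3.0720]
Step 3: x=[5.1030 6.8970] v=[-4.2982 4.2982]
Step 4: x=[4.5849 7.4151] v=[-5.1806 5.1806]
Step 5: x=[4.0201 7.9800] v=[-5.6485 5.6485]
Step 6: x=[3.4537 8.5465] v=[-5.6645 5.6645]
Step 7: x=[2.9310 9.0692] v=[-5.2274 5.2274]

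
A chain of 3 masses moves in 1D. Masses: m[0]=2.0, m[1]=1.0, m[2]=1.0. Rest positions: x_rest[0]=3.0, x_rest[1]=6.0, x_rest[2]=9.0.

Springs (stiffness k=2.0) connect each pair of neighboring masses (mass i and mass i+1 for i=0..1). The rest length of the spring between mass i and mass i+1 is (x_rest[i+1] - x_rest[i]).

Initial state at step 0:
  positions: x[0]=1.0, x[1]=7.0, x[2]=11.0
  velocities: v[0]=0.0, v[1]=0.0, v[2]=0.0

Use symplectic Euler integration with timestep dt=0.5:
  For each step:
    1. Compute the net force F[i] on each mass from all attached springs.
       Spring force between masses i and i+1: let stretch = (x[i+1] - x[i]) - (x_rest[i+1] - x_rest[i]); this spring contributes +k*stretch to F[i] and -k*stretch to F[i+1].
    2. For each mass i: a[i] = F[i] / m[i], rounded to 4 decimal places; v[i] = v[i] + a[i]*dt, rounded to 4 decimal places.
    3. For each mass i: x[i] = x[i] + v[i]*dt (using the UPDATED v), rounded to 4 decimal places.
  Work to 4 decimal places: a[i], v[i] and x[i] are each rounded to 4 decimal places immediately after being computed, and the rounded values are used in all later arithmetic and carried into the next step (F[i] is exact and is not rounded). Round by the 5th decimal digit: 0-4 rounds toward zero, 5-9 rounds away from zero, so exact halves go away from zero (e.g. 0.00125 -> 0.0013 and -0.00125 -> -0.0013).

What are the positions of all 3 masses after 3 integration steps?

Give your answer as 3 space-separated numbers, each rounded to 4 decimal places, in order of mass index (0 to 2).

Answer: 3.7032 5.1563 7.4375

Derivation:
Step 0: x=[1.0000 7.0000 11.0000] v=[0.0000 0.0000 0.0000]
Step 1: x=[1.7500 6.0000 10.5000] v=[1.5000 -2.0000 -1.0000]
Step 2: x=[2.8125 5.1250 9.2500] v=[2.1250 -1.7500 -2.5000]
Step 3: x=[3.7032 5.1563 7.4375] v=[1.7813 0.0625 -3.6250]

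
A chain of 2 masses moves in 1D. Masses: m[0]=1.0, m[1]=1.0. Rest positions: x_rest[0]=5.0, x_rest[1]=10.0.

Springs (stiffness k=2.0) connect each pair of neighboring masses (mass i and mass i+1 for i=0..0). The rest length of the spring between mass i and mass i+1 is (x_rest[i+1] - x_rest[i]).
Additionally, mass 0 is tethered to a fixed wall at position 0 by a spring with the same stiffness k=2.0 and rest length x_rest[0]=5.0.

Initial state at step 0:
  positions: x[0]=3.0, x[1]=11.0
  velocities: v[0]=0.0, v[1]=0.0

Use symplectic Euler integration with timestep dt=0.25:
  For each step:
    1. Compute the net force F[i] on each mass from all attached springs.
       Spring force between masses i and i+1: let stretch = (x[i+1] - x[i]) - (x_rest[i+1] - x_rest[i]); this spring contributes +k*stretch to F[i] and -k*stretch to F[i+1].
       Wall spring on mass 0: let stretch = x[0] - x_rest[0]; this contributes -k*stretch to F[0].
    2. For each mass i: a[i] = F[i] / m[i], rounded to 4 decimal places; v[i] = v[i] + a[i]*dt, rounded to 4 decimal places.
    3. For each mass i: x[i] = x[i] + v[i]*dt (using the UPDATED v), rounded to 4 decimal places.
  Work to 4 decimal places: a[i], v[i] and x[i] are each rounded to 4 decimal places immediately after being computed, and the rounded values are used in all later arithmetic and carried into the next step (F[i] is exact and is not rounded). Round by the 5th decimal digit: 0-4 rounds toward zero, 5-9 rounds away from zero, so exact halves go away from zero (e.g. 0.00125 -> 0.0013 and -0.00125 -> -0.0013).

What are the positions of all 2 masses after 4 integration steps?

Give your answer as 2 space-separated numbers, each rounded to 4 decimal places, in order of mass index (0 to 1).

Answer: 6.6463 8.8513

Derivation:
Step 0: x=[3.0000 11.0000] v=[0.0000 0.0000]
Step 1: x=[3.6250 10.6250] v=[2.5000 -1.5000]
Step 2: x=[4.6719 10.0000] v=[4.1875 -2.5000]
Step 3: x=[5.8008 9.3340] v=[4.5156 -2.6641]
Step 4: x=[6.6463 8.8513] v=[3.3818 -1.9307]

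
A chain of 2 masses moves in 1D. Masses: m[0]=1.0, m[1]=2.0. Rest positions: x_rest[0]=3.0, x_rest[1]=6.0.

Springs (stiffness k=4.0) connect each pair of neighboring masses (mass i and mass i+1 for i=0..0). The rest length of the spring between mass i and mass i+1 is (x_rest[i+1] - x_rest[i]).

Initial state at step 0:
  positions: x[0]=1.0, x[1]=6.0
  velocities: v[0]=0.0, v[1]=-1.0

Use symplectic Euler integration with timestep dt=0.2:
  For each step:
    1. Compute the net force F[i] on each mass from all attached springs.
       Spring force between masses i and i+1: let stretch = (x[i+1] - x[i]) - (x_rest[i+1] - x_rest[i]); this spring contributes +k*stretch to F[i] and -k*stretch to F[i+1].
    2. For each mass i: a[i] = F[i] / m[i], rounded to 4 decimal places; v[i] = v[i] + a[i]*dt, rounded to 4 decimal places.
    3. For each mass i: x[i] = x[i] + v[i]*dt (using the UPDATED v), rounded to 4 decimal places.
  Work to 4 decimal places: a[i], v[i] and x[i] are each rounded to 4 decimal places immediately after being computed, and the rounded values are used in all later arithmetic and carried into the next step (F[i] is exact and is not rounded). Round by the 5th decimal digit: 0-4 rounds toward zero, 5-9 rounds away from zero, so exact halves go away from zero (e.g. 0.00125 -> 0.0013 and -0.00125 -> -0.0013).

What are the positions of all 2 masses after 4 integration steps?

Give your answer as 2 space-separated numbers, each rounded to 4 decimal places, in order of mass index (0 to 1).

Answer: 2.8968 4.2515

Derivation:
Step 0: x=[1.0000 6.0000] v=[0.0000 -1.0000]
Step 1: x=[1.3200 5.6400] v=[1.6000 -1.8000]
Step 2: x=[1.8512 5.1744] v=[2.6560 -2.3280]
Step 3: x=[2.4341 4.6829] v=[2.9146 -2.4573]
Step 4: x=[2.8968 4.2515] v=[2.3136 -2.1568]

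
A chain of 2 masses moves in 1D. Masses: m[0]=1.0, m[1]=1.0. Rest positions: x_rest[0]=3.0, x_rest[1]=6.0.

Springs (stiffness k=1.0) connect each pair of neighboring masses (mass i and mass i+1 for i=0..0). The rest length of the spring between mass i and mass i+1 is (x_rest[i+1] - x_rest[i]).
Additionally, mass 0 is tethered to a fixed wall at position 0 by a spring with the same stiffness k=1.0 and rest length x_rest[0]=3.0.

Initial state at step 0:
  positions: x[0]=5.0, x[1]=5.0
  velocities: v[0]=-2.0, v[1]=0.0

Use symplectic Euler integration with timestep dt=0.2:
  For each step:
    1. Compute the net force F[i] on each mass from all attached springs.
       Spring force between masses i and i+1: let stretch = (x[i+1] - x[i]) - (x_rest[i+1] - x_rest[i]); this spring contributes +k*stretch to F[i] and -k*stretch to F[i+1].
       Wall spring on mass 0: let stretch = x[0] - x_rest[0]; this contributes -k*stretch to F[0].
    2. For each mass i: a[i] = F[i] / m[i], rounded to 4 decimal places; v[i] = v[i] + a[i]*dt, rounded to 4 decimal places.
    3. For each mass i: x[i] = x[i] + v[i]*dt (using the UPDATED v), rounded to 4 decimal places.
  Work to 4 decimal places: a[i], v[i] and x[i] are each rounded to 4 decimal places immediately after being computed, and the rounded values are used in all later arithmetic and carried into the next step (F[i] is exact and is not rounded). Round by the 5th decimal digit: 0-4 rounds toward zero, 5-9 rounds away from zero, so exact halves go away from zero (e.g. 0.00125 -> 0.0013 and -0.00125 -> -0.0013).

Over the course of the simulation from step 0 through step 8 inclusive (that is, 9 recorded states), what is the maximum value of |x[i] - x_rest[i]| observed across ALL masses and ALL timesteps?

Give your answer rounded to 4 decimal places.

Answer: 2.9471

Derivation:
Step 0: x=[5.0000 5.0000] v=[-2.0000 0.0000]
Step 1: x=[4.4000 5.1200] v=[-3.0000 0.6000]
Step 2: x=[3.6528 5.3312] v=[-3.7360 1.0560]
Step 3: x=[2.8266 5.5953] v=[-4.1309 1.3203]
Step 4: x=[1.9981 5.8686] v=[-4.1425 1.3666]
Step 5: x=[1.2445 6.1071] v=[-3.7680 1.1925]
Step 6: x=[0.6356 6.2711] v=[-3.0444 0.8200]
Step 7: x=[0.2267 6.3297] v=[-2.0444 0.2929]
Step 8: x=[0.0529 6.2642] v=[-0.8691 -0.3277]
Max displacement = 2.9471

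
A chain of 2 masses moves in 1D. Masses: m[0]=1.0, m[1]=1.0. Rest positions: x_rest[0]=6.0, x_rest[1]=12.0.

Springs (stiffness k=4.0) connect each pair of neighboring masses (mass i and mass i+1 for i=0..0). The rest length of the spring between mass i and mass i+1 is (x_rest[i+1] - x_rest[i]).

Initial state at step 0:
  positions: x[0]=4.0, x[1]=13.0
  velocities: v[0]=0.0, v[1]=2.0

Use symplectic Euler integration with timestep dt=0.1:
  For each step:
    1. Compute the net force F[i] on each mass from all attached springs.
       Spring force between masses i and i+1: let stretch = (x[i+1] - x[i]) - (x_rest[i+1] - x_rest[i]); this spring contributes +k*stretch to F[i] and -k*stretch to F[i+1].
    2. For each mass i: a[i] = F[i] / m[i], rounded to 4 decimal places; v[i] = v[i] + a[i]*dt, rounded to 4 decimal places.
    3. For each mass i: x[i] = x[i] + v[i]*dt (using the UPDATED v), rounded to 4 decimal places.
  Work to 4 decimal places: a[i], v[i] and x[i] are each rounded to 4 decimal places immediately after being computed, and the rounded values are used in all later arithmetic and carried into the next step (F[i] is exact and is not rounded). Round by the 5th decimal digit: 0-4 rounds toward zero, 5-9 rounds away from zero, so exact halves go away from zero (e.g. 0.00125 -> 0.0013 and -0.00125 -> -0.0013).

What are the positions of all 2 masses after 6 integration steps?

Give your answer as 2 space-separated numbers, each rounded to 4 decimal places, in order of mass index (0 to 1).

Answer: 6.1558 12.0443

Derivation:
Step 0: x=[4.0000 13.0000] v=[0.0000 2.0000]
Step 1: x=[4.1200 13.0800] v=[1.2000 0.8000]
Step 2: x=[4.3584 13.0416] v=[2.3840 -0.3840]
Step 3: x=[4.7041 12.8959] v=[3.4573 -1.4573]
Step 4: x=[5.1375 12.6625] v=[4.3340 -2.3340]
Step 5: x=[5.6319 12.3681] v=[4.9440 -2.9440]
Step 6: x=[6.1558 12.0443] v=[5.2385 -3.2385]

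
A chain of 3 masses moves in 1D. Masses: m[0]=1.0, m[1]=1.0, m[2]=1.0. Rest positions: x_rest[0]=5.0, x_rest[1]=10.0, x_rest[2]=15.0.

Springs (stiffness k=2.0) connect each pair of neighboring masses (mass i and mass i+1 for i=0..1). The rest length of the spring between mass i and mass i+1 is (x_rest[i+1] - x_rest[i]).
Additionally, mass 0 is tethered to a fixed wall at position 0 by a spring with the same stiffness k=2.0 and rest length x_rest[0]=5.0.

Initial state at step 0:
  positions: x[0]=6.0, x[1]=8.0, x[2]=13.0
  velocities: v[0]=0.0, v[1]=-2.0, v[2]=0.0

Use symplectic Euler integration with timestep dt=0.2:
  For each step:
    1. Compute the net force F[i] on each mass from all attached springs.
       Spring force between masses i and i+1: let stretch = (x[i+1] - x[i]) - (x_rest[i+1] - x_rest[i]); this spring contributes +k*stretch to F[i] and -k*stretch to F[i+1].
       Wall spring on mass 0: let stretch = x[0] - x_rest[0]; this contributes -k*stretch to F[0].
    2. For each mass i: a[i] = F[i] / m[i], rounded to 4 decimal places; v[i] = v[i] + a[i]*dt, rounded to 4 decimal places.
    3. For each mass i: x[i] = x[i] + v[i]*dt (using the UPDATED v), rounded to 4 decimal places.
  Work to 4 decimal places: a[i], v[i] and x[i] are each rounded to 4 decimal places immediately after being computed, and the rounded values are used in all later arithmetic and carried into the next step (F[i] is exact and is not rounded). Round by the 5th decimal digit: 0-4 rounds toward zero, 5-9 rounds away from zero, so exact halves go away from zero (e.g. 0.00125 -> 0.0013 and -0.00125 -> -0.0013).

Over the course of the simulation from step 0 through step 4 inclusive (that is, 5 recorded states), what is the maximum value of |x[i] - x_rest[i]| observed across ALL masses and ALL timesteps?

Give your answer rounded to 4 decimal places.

Answer: 2.1600

Derivation:
Step 0: x=[6.0000 8.0000 13.0000] v=[0.0000 -2.0000 0.0000]
Step 1: x=[5.6800 7.8400 13.0000] v=[-1.6000 -0.8000 0.0000]
Step 2: x=[5.0784 7.9200 12.9872] v=[-3.0080 0.4000 -0.0640]
Step 3: x=[4.2979 8.1780 12.9690] v=[-3.9027 1.2902 -0.0909]
Step 4: x=[3.4839 8.5089 12.9675] v=[-4.0698 1.6546 -0.0073]
Max displacement = 2.1600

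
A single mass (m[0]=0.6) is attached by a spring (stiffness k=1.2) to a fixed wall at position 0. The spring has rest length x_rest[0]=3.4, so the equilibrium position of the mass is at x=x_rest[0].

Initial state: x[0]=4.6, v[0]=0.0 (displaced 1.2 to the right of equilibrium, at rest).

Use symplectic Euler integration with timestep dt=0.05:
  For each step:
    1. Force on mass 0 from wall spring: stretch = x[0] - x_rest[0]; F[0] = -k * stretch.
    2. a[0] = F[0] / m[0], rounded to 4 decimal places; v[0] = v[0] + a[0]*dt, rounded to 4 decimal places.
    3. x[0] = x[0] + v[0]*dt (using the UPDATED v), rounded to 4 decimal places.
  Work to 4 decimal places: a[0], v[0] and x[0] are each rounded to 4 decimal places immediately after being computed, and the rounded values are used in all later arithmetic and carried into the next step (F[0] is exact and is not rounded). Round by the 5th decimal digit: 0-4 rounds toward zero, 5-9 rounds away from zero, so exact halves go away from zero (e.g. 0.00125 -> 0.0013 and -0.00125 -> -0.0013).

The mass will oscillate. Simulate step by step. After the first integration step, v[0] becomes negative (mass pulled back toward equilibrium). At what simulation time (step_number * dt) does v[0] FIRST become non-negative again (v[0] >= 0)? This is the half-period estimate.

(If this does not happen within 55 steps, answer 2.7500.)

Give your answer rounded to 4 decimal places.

Step 0: x=[4.6000] v=[0.0000]
Step 1: x=[4.5940] v=[-0.1200]
Step 2: x=[4.5820] v=[-0.2394]
Step 3: x=[4.5641] v=[-0.3576]
Step 4: x=[4.5404] v=[-0.4740]
Step 5: x=[4.5110] v=[-0.5880]
Step 6: x=[4.4760] v=[-0.6991]
Step 7: x=[4.4357] v=[-0.8067]
Step 8: x=[4.3902] v=[-0.9103]
Step 9: x=[4.3397] v=[-1.0093]
Step 10: x=[4.2845] v=[-1.1033]
Step 11: x=[4.2249] v=[-1.1918]
Step 12: x=[4.1612] v=[-1.2743]
Step 13: x=[4.0937] v=[-1.3504]
Step 14: x=[4.0227] v=[-1.4198]
Step 15: x=[3.9486] v=[-1.4821]
Step 16: x=[3.8718] v=[-1.5370]
Step 17: x=[3.7926] v=[-1.5842]
Step 18: x=[3.7114] v=[-1.6235]
Step 19: x=[3.6287] v=[-1.6546]
Step 20: x=[3.5448] v=[-1.6775]
Step 21: x=[3.4602] v=[-1.6920]
Step 22: x=[3.3753] v=[-1.6980]
Step 23: x=[3.2905] v=[-1.6955]
Step 24: x=[3.2063] v=[-1.6846]
Step 25: x=[3.1230] v=[-1.6652]
Step 26: x=[3.0411] v=[-1.6375]
Step 27: x=[2.9610] v=[-1.6016]
Step 28: x=[2.8831] v=[-1.5577]
Step 29: x=[2.8078] v=[-1.5060]
Step 30: x=[2.7355] v=[-1.4468]
Step 31: x=[2.6665] v=[-1.3804]
Step 32: x=[2.6011] v=[-1.3071]
Step 33: x=[2.5397] v=[-1.2272]
Step 34: x=[2.4826] v=[-1.1412]
Step 35: x=[2.4301] v=[-1.0495]
Step 36: x=[2.3825] v=[-0.9525]
Step 37: x=[2.3400] v=[-0.8508]
Step 38: x=[2.3028] v=[-0.7448]
Step 39: x=[2.2710] v=[-0.6351]
Step 40: x=[2.2449] v=[-0.5222]
Step 41: x=[2.2246] v=[-0.4067]
Step 42: x=[2.2101] v=[-0.2892]
Step 43: x=[2.2016] v=[-0.1702]
Step 44: x=[2.1991] v=[-0.0504]
Step 45: x=[2.2026] v=[0.0697]
First v>=0 after going negative at step 45, time=2.2500

Answer: 2.2500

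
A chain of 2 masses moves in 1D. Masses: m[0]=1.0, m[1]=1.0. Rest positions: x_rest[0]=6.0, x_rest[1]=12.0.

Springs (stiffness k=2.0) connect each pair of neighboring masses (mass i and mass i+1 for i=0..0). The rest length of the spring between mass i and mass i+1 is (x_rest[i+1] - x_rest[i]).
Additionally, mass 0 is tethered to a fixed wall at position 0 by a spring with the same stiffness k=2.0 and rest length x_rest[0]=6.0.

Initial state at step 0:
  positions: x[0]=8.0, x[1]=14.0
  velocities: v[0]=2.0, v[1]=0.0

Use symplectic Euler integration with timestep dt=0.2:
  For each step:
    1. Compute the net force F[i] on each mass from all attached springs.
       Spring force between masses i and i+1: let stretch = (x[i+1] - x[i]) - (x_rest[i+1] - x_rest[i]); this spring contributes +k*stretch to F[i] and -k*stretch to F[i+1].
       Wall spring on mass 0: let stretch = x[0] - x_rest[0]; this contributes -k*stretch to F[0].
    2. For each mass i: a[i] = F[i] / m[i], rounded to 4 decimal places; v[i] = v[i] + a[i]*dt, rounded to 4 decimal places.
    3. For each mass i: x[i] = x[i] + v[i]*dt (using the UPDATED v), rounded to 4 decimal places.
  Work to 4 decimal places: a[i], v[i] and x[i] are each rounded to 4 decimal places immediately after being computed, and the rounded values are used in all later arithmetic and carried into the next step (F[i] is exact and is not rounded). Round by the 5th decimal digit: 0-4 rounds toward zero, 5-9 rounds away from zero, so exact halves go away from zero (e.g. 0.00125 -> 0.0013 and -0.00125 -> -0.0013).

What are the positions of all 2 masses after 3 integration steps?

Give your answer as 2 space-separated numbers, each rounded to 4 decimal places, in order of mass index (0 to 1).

Step 0: x=[8.0000 14.0000] v=[2.0000 0.0000]
Step 1: x=[8.2400 14.0000] v=[1.2000 0.0000]
Step 2: x=[8.2816 14.0192] v=[0.2080 0.0960]
Step 3: x=[8.1197 14.0594] v=[-0.8096 0.2010]

Answer: 8.1197 14.0594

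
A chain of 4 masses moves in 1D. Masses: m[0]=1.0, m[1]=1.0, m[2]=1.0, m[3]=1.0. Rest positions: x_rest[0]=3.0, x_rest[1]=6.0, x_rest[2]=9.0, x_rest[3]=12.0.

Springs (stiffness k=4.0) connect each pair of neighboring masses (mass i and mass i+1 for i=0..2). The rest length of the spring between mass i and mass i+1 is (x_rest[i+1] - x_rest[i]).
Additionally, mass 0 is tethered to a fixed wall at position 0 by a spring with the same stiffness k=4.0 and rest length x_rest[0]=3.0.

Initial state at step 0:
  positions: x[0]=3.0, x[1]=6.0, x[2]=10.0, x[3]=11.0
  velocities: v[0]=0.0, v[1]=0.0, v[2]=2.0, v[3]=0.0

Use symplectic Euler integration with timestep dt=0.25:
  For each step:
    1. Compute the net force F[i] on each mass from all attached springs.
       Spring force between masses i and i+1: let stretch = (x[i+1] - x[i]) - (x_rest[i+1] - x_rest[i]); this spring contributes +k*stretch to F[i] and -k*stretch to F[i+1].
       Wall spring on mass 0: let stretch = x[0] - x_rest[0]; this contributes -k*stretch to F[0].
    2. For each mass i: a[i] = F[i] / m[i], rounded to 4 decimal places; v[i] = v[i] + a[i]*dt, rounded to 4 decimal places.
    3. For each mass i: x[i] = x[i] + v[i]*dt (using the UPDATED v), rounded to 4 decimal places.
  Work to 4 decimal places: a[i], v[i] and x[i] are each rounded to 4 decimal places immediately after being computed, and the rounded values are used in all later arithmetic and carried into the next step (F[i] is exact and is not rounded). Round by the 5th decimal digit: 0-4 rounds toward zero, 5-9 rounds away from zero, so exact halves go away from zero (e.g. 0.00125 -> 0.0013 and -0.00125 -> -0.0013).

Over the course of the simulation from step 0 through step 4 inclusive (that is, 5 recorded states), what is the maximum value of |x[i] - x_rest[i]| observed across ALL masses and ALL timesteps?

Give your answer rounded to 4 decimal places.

Answer: 1.4375

Derivation:
Step 0: x=[3.0000 6.0000 10.0000 11.0000] v=[0.0000 0.0000 2.0000 0.0000]
Step 1: x=[3.0000 6.2500 9.7500 11.5000] v=[0.0000 1.0000 -1.0000 2.0000]
Step 2: x=[3.0625 6.5625 9.0625 12.3125] v=[0.2500 1.2500 -2.7500 3.2500]
Step 3: x=[3.2344 6.6250 8.5625 13.0625] v=[0.6875 0.2500 -2.0000 3.0000]
Step 4: x=[3.4453 6.3242 8.7031 13.4375] v=[0.8437 -1.2031 0.5625 1.5000]
Max displacement = 1.4375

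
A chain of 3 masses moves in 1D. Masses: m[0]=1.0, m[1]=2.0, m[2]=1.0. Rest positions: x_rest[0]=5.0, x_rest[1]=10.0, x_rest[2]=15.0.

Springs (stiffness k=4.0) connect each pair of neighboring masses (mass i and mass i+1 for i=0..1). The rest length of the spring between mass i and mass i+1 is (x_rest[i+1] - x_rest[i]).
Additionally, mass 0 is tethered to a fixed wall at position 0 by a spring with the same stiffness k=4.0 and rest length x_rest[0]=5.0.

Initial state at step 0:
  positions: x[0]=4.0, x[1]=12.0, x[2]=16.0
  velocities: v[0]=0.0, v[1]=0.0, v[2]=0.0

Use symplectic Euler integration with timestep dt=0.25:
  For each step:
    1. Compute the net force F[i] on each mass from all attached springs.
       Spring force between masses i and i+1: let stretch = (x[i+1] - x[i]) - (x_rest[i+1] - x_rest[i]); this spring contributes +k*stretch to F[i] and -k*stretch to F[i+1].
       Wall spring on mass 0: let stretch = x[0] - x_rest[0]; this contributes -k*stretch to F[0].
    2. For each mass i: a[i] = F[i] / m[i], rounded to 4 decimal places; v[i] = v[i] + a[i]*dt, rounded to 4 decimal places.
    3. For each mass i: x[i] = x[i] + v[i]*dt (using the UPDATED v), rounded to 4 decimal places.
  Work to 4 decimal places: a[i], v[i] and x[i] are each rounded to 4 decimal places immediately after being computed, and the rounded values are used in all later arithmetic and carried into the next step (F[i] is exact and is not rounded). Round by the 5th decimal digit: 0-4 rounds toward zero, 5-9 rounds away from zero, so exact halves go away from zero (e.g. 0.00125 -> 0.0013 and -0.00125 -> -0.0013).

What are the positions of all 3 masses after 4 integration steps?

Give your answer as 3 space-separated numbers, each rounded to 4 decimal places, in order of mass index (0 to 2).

Answer: 7.0703 10.1211 16.4356

Derivation:
Step 0: x=[4.0000 12.0000 16.0000] v=[0.0000 0.0000 0.0000]
Step 1: x=[5.0000 11.5000 16.2500] v=[4.0000 -2.0000 1.0000]
Step 2: x=[6.3750 10.7813 16.5625] v=[5.5000 -2.8750 1.2500]
Step 3: x=[7.2578 10.2344 16.6797] v=[3.5313 -2.1876 0.4688]
Step 4: x=[7.0703 10.1211 16.4356] v=[-0.7499 -0.4533 -0.9765]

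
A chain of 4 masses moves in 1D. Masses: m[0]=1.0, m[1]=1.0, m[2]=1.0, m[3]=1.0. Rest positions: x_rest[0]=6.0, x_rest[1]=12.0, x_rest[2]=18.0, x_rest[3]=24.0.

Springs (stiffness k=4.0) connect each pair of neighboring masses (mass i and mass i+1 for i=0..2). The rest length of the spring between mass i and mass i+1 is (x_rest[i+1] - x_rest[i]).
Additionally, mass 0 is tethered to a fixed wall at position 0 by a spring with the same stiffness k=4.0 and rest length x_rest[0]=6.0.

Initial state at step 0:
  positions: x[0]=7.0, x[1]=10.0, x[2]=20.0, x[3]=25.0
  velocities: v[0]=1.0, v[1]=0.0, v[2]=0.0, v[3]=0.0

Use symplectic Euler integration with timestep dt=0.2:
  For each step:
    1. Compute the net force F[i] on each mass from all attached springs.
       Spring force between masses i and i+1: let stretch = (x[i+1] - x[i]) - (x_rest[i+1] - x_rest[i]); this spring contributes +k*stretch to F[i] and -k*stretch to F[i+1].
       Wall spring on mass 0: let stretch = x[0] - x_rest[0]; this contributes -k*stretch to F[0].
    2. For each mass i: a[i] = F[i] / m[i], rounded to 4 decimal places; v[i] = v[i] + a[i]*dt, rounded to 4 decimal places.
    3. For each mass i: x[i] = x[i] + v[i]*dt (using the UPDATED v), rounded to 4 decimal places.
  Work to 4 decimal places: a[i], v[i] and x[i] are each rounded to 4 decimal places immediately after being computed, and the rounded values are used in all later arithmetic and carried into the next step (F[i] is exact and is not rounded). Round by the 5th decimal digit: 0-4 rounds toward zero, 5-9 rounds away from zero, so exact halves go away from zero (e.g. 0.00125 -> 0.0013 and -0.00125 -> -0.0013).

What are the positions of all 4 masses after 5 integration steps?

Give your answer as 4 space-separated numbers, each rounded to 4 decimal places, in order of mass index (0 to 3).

Step 0: x=[7.0000 10.0000 20.0000 25.0000] v=[1.0000 0.0000 0.0000 0.0000]
Step 1: x=[6.5600 11.1200 19.2000 25.1600] v=[-2.2000 5.6000 -4.0000 0.8000]
Step 2: x=[5.8000 12.8032 18.0608 25.3264] v=[-3.8000 8.4160 -5.6960 0.8320]
Step 3: x=[5.2325 14.2071 17.2429 25.2903] v=[-2.8374 7.0195 -4.0896 -0.1805]
Step 4: x=[5.2638 14.6608 17.2268 24.9266] v=[0.1563 2.2685 -0.0803 -1.8184]
Step 5: x=[5.9564 14.0215 18.0321 24.2910] v=[3.4629 -3.1963 4.0267 -3.1782]

Answer: 5.9564 14.0215 18.0321 24.2910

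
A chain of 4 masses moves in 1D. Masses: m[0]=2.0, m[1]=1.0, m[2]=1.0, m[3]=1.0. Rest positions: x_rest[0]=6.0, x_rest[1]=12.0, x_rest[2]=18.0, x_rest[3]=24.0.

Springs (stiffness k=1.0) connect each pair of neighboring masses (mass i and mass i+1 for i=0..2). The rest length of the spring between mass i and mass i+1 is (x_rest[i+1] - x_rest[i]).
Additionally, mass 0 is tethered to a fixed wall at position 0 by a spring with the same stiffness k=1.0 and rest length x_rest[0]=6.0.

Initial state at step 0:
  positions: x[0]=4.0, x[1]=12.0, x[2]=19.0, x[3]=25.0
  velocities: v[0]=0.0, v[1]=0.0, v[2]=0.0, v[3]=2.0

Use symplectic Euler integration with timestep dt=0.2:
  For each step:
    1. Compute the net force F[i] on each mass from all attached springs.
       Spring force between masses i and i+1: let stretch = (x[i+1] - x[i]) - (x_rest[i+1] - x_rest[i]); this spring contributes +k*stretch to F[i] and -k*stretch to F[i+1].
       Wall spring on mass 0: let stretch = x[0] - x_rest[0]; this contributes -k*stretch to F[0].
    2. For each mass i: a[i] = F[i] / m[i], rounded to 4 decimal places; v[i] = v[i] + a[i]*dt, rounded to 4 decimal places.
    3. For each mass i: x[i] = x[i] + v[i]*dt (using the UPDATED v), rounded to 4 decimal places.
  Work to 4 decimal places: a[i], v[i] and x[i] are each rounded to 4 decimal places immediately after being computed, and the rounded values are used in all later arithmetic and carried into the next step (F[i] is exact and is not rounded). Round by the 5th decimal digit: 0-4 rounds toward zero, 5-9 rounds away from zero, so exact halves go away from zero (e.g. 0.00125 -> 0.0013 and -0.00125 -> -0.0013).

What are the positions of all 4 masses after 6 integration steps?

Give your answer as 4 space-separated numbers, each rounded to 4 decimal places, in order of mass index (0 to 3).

Answer: 5.4211 11.4892 18.7319 26.8057

Derivation:
Step 0: x=[4.0000 12.0000 19.0000 25.0000] v=[0.0000 0.0000 0.0000 2.0000]
Step 1: x=[4.0800 11.9600 18.9600 25.4000] v=[0.4000 -0.2000 -0.2000 2.0000]
Step 2: x=[4.2360 11.8848 18.8976 25.7824] v=[0.7800 -0.3760 -0.3120 1.9120]
Step 3: x=[4.4603 11.7842 18.8301 26.1294] v=[1.1213 -0.5032 -0.3376 1.7350]
Step 4: x=[4.7418 11.6724 18.7727 26.4244] v=[1.4077 -0.5588 -0.2869 1.4751]
Step 5: x=[5.0671 11.5674 18.7374 26.6534] v=[1.6266 -0.5249 -0.1766 1.1448]
Step 6: x=[5.4211 11.4892 18.7319 26.8057] v=[1.7699 -0.3910 -0.0274 0.7616]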